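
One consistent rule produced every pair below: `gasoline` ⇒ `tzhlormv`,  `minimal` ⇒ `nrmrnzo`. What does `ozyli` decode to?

Each pair mirrors across the alphabet (g↔t, a↔z, s↔h): positions sum to 25. Each letter is replaced by its mirror in the alphabet: a↔z, b↔y, c↔x, and so on (the Atbash cipher).
Undoing it on ozyli: o↔l, z↔a, y↔b, l↔o, i↔r.

labor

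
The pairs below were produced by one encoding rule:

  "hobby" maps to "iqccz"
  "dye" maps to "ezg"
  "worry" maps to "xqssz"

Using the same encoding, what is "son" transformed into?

The shift depends on letter class: consonant h→i is +1, but vowel o→q is +2. Vowels shift forward by 2 and consonants shift forward by 1.
On son: s(cons)+1=t, o(vowel)+2=q, n(cons)+1=o.

tqo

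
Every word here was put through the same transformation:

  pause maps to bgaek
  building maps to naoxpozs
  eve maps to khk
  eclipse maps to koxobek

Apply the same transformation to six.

The shift depends on letter class: consonant p→b is +12, but vowel a→g is +6. Two shifts are in play — +6 for a/e/i/o/u, +12 for every other letter.
Applying it to six: s(cons)+12=e, i(vowel)+6=o, x(cons)+12=j.

eoj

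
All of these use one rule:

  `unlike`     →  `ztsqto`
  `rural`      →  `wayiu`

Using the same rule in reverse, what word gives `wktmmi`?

Each letter shifts forward by (position + 5), i.e. 5, 6, 7, … — the shift grows by one for each successive letter.
Undoing it on wktmmi: w−5=r, k−6=e, t−7=m, m−8=e, m−9=d, i−10=y.

remedy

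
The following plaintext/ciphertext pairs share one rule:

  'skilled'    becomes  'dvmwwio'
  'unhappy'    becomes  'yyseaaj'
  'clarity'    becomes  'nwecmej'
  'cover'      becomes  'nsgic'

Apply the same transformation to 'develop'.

Vowels shift forward by 4 and consonants shift forward by 11.
For develop: d(cons)+11=o, e(vowel)+4=i, v(cons)+11=g, e(vowel)+4=i, l(cons)+11=w, o(vowel)+4=s, p(cons)+11=a.

oigiwsa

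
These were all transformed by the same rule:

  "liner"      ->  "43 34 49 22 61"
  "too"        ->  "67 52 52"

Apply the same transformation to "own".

52 76 49

With a=1..z=26, the number is 3·pos + 7.
For own: o=15→52, w=23→76, n=14→49.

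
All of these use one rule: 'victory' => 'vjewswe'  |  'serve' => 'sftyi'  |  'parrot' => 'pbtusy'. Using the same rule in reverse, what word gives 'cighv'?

cheer

In victory: v→v is +0, i→j is +1, c→e is +2, t→w is +3 — the shift increases by 1 each position. Each letter shifts forward by its position index (0, 1, 2, …) — the shift grows by one for each successive letter.
Reversing it on cighv: c−0=c, i−1=h, g−2=e, h−3=e, v−4=r.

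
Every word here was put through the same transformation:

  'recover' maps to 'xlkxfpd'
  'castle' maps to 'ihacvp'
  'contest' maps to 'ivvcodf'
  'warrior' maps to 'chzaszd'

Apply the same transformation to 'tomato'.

In recover: r→x is +6, e→l is +7, c→k is +8, o→x is +9 — the shift increases by 1 each position. Each letter shifts forward by (position + 6), i.e. 6, 7, 8, … — the shift grows by one for each successive letter.
On tomato: t+6=z, o+7=v, m+8=u, a+9=j, t+10=d, o+11=z.

zvujdz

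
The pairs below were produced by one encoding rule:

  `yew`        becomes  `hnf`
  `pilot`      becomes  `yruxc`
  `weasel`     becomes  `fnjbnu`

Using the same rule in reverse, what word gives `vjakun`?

Compare letters: y→h is +9, e→n is +9, w→f is +9 — a constant shift. Every letter moves 9 places later in the alphabet, wrapping around z→a.
Undoing it on vjakun: v−9=m, j−9=a, a−9=r, k−9=b, u−9=l, n−9=e.

marble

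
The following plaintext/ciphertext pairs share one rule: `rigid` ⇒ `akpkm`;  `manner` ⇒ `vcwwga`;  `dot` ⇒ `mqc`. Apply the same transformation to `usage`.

The shift depends on letter class: consonant r→a is +9, but vowel i→k is +2. The rule splits by letter class: vowels +2, consonants +9.
On usage: u(vowel)+2=w, s(cons)+9=b, a(vowel)+2=c, g(cons)+9=p, e(vowel)+2=g.

wbcpg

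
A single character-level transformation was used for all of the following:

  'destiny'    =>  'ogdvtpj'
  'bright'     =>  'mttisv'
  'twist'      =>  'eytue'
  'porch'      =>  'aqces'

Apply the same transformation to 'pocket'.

aqnmpv

Shifts by position in destiny: pos 0: d→o (+11), pos 1: e→g (+2), pos 2: s→d (+11), pos 3: t→v (+2) — repeating every 2. The shifts repeat in a cycle of length 2: positions 0,1,… shift by +11, +2, then the pattern repeats.
On pocket: p+11=a, o+2=q, c+11=n, k+2=m, e+11=p, t+2=v.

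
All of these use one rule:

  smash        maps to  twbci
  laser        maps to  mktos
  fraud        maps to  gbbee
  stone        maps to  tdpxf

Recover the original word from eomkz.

Shifts by position in smash: pos 0: s→t (+1), pos 1: m→w (+10), pos 2: a→b (+1), pos 3: s→c (+10) — repeating every 2. It's a Vigenère-style cipher with numeric key [1,10]: position i shifts by key[i mod 2].
Undoing it on eomkz: e−1=d, o−10=e, m−1=l, k−10=a, z−1=y.

delay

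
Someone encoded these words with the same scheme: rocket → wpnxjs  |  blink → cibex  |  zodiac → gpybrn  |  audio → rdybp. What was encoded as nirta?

clamp

Each letter's alphabet position (a=0..z=25) is mapped through 11·x+17 mod 26 — an affine cipher.
Reversing it on nirta: n(13)→19·(13−17)≡2=c; i(8)→19·(8−17)≡11=l; r(17)→19·(17−17)≡0=a; t(19)→19·(19−17)≡12=m; a(0)→19·(0−17)≡15=p (all mod 26).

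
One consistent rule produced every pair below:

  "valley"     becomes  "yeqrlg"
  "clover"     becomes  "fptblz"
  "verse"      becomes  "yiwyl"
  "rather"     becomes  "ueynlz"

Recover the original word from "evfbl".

brave

In valley: v→y is +3, a→e is +4, l→q is +5, l→r is +6 — the shift increases by 1 each position. Each letter shifts forward by (position + 3), i.e. 3, 4, 5, … — the shift grows by one for each successive letter.
Undoing it on evfbl: e−3=b, v−4=r, f−5=a, b−6=v, l−7=e.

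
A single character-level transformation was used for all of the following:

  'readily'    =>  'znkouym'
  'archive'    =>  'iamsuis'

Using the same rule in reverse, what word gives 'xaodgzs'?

presume

In readily: r→z is +8, e→n is +9, a→k is +10, d→o is +11 — the shift increases by 1 each position. Letter i (0-indexed) is shifted by i+8, so successive shifts are 8, 9, 10, ….
Reversing it on xaodgzs: x−8=p, a−9=r, o−10=e, d−11=s, g−12=u, z−13=m, s−14=e.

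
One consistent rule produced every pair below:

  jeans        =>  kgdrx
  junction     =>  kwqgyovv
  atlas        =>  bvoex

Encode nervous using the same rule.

oguztaz

Letter i (0-indexed) is shifted by i+1, so successive shifts are 1, 2, 3, ….
For nervous: n+1=o, e+2=g, r+3=u, v+4=z, o+5=t, u+6=a, s+7=z.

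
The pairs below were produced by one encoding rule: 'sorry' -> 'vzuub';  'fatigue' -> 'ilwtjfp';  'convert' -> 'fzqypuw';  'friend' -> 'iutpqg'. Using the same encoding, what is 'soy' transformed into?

vzb

The shift depends on letter class: consonant s→v is +3, but vowel o→z is +11. Vowels shift forward by 11 and consonants shift forward by 3.
Applying it to soy: s(cons)+3=v, o(vowel)+11=z, y(cons)+3=b.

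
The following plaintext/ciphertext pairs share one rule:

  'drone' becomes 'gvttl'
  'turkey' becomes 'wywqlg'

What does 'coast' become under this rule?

fsfya

In drone: d→g is +3, r→v is +4, o→t is +5, n→t is +6 — the shift increases by 1 each position. The shift increases by 1 at each position, starting from +3: 3, 4, 5, ….
Applying it to coast: c+3=f, o+4=s, a+5=f, s+6=y, t+7=a.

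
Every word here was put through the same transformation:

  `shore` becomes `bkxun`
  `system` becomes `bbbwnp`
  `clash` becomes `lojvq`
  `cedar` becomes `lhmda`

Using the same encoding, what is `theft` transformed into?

Shifts by position in shore: pos 0: s→b (+9), pos 1: h→k (+3), pos 2: o→x (+9), pos 3: r→u (+3) — repeating every 2. It's a Vigenère-style cipher with numeric key [9,3]: position i shifts by key[i mod 2].
On theft: t+9=c, h+3=k, e+9=n, f+3=i, t+9=c.

cknic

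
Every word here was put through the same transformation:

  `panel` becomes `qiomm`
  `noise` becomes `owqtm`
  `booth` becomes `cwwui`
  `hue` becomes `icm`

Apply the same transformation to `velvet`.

wmmwmu

The shift depends on letter class: consonant p→q is +1, but vowel a→i is +8. Vowels shift forward by 8 and consonants shift forward by 1.
On velvet: v(cons)+1=w, e(vowel)+8=m, l(cons)+1=m, v(cons)+1=w, e(vowel)+8=m, t(cons)+1=u.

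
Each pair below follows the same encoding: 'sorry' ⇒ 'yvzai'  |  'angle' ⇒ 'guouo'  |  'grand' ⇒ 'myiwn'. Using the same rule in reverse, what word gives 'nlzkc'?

herbs

In sorry: s→y is +6, o→v is +7, r→z is +8, r→a is +9 — the shift increases by 1 each position. Letter i (0-indexed) is shifted by i+6, so successive shifts are 6, 7, 8, ….
Decoding nlzkc: n−6=h, l−7=e, z−8=r, k−9=b, c−10=s.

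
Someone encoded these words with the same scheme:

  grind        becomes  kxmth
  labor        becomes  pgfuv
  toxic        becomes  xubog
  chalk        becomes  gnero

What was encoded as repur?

The shifts repeat in a cycle of length 2: positions 0,1,… shift by +4, +6, then the pattern repeats.
Reversing it on repur: r−4=n, e−6=y, p−4=l, u−6=o, r−4=n.

nylon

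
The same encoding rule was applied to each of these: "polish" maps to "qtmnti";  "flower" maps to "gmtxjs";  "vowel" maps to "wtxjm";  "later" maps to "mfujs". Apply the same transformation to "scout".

tdtzu

The shift depends on letter class: consonant p→q is +1, but vowel o→t is +5. Vowels shift forward by 5 and consonants shift forward by 1.
On scout: s(cons)+1=t, c(cons)+1=d, o(vowel)+5=t, u(vowel)+5=z, t(cons)+1=u.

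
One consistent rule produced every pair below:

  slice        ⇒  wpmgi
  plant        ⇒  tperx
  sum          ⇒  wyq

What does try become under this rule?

xvc

It's a constant shift of +4 (ROT4).
On try: t+4=x, r+4=v, y+4=c.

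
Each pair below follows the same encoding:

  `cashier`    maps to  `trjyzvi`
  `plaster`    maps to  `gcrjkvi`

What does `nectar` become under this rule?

This is a Caesar cipher with shift 17.
Applying it to nectar: n+17=e, e+17=v, c+17=t, t+17=k, a+17=r, r+17=i.

evtkri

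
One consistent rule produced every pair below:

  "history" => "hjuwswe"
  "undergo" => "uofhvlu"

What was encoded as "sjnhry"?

silent

The shift increases by 1 at each position, starting from +0: 0, 1, 2, ….
Decoding sjnhry: s−0=s, j−1=i, n−2=l, h−3=e, r−4=n, y−5=t.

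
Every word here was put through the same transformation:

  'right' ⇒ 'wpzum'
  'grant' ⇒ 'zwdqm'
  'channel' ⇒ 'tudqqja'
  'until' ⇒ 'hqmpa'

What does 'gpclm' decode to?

pivot

This is an affine cipher: with a=0,…,z=25, each position x becomes (21x+3) mod 26.
Decoding gpclm: g(6)→5·(6−3)≡15=p; p(15)→5·(15−3)≡8=i; c(2)→5·(2−3)≡21=v; l(11)→5·(11−3)≡14=o; m(12)→5·(12−3)≡19=t (all mod 26).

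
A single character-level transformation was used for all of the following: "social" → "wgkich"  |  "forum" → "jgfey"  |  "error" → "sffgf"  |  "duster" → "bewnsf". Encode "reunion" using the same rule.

fsepigp

s(18)→w(22) and o(14)→g(6) fit y≡17x+2 (mod 26); the inverse of 17 mod 26 is 23. Each letter's alphabet position (a=0..z=25) is mapped through 17·x+2 mod 26 — an affine cipher.
On reunion: r(17)→17·17+2≡5=f; e(4)→17·4+2≡18=s; u(20)→17·20+2≡4=e; n(13)→17·13+2≡15=p; i(8)→17·8+2≡8=i; o(14)→17·14+2≡6=g; n(13)→17·13+2≡15=p (all mod 26).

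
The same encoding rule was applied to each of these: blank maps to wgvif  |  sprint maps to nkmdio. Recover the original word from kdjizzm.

pioneer

Compare letters: b→w is +21, l→g is +21, a→v is +21 — a constant shift. This is a Caesar cipher with shift 21.
Decoding kdjizzm: k−21=p, d−21=i, j−21=o, i−21=n, z−21=e, z−21=e, m−21=r.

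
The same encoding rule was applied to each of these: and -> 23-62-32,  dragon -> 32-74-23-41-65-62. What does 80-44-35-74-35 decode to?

The formula is n = 3×(alphabet index, a=1) + 20.
Decoding 80-44-35-74-35: 80→(80−20)÷3=20=t, 44→(44−20)÷3=8=h, 35→(35−20)÷3=5=e, 74→(74−20)÷3=18=r, 35→(35−20)÷3=5=e.

there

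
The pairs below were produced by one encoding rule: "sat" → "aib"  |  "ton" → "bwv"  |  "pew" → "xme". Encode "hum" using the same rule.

pcu

Every letter moves 8 places later in the alphabet, wrapping around z→a.
For hum: h+8=p, u+8=c, m+8=u.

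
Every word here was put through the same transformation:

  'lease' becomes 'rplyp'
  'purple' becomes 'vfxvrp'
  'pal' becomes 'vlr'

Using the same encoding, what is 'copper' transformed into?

izvvpx

Two shifts are in play — +11 for a/e/i/o/u, +6 for every other letter.
For copper: c(cons)+6=i, o(vowel)+11=z, p(cons)+6=v, p(cons)+6=v, e(vowel)+11=p, r(cons)+6=x.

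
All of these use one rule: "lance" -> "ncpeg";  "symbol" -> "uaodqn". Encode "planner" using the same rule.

rncppgt

It's a constant shift of +2 (ROT2).
For planner: p+2=r, l+2=n, a+2=c, n+2=p, n+2=p, e+2=g, r+2=t.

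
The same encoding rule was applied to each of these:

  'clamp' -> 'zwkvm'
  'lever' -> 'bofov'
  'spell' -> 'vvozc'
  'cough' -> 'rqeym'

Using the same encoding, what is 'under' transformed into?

Read the word backwards and shift each letter +10.
On under: reverse → rednu; then shift: r+10=b, e+10=o, d+10=n, n+10=x, u+10=e.

bonxe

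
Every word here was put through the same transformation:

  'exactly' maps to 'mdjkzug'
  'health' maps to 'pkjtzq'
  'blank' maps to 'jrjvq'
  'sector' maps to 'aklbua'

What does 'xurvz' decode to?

Shifts by position in exactly: pos 0: e→m (+8), pos 1: x→d (+6), pos 2: a→j (+9), pos 3: c→k (+8), pos 4: t→z (+6), pos 5: l→u (+9) — repeating every 3. The shifts repeat in a cycle of length 3: positions 0,1,… shift by +8, +6, +9, then the pattern repeats.
Decoding xurvz: x−8=p, u−6=o, r−9=i, v−8=n, z−6=t.

point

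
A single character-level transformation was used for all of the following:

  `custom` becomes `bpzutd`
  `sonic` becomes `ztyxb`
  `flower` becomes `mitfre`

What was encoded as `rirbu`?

c(2)→b(1) and u(20)→p(15) fit y≡21x+11 (mod 26); the inverse of 21 mod 26 is 5. This is an affine cipher: with a=0,…,z=25, each position x becomes (21x+11) mod 26.
Reversing it on rirbu: r(17)→5·(17−11)≡4=e; i(8)→5·(8−11)≡11=l; r(17)→5·(17−11)≡4=e; b(1)→5·(1−11)≡2=c; u(20)→5·(20−11)≡19=t (all mod 26).

elect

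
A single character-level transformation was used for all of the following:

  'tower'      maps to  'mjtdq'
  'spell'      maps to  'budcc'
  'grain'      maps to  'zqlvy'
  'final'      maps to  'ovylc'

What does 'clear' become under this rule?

hcdlq

Treating letters as 0–25, the rule is x ↦ 11x + 11 (mod 26).
Applying it to clear: c(2)→11·2+11≡7=h; l(11)→11·11+11≡2=c; e(4)→11·4+11≡3=d; a(0)→11·0+11≡11=l; r(17)→11·17+11≡16=q (all mod 26).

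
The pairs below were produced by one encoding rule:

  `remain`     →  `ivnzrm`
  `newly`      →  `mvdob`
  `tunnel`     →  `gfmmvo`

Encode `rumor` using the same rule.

Letters are reflected about the middle of the alphabet (position → 25−position): Atbash.
Applying it to rumor: r↔i, u↔f, m↔n, o↔l, r↔i.

ifnli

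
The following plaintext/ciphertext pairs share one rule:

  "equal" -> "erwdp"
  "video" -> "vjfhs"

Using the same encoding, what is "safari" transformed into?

sbhdvn

In equal: e→e is +0, q→r is +1, u→w is +2, a→d is +3 — the shift increases by 1 each position. Each letter shifts forward by its position index (0, 1, 2, …) — the shift grows by one for each successive letter.
On safari: s+0=s, a+1=b, f+2=h, a+3=d, r+4=v, i+5=n.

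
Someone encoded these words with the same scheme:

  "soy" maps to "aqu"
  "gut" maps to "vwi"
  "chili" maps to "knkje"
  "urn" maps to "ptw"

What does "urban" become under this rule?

pcdtw

The word is reversed, then every letter is shifted forward by 2.
On urban: reverse → nabru; then shift: n+2=p, a+2=c, b+2=d, r+2=t, u+2=w.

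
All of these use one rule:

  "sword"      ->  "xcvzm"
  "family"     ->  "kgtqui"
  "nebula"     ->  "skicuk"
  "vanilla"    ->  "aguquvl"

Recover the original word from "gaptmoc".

The shift increases by 1 at each position, starting from +5: 5, 6, 7, ….
Reversing it on gaptmoc: g−5=b, a−6=u, p−7=i, t−8=l, m−9=d, o−10=e, c−11=r.

builder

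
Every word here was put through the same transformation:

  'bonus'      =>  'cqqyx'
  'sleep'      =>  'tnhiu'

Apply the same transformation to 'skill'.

In bonus: b→c is +1, o→q is +2, n→q is +3, u→y is +4 — the shift increases by 1 each position. The shift increases by 1 at each position, starting from +1: 1, 2, 3, ….
For skill: s+1=t, k+2=m, i+3=l, l+4=p, l+5=q.

tmlpq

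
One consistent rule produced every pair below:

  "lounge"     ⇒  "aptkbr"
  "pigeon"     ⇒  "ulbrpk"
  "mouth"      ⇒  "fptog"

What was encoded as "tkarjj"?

l(11)→a(0) and o(14)→p(15) fit y≡5x+23 (mod 26); the inverse of 5 mod 26 is 21. Treating letters as 0–25, the rule is x ↦ 5x + 23 (mod 26).
Undoing it on tkarjj: t(19)→21·(19−23)≡20=u; k(10)→21·(10−23)≡13=n; a(0)→21·(0−23)≡11=l; r(17)→21·(17−23)≡4=e; j(9)→21·(9−23)≡18=s; j(9)→21·(9−23)≡18=s (all mod 26).

unless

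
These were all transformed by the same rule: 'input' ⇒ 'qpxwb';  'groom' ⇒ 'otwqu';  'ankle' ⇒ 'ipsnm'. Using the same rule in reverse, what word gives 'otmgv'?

green

It's a Vigenère-style cipher with numeric key [8,2]: position i shifts by key[i mod 2].
Decoding otmgv: o−8=g, t−2=r, m−8=e, g−2=e, v−8=n.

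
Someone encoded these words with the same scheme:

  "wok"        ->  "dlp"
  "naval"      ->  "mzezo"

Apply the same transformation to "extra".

Each pair mirrors across the alphabet (w↔d, o↔l, k↔p): positions sum to 25. Each letter is replaced by its mirror in the alphabet: a↔z, b↔y, c↔x, and so on (the Atbash cipher).
Applying it to extra: e↔v, x↔c, t↔g, r↔i, a↔z.

vcgiz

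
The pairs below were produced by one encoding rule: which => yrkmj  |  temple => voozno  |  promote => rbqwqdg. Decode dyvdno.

Shifts by position in which: pos 0: w→y (+2), pos 1: h→r (+10), pos 2: i→k (+2), pos 3: c→m (+10) — repeating every 2. The shifts repeat in a cycle of length 2: positions 0,1,… shift by +2, +10, then the pattern repeats.
Decoding dyvdno: d−2=b, y−10=o, v−2=t, d−10=t, n−2=l, o−10=e.

bottle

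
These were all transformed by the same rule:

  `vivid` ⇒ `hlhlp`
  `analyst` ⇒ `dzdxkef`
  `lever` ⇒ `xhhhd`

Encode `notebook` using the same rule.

The rule splits by letter class: vowels +3, consonants +12.
For notebook: n(cons)+12=z, o(vowel)+3=r, t(cons)+12=f, e(vowel)+3=h, b(cons)+12=n, o(vowel)+3=r, o(vowel)+3=r, k(cons)+12=w.

zrfhnrrw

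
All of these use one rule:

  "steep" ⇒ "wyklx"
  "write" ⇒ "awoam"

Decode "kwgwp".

graph

In steep: s→w is +4, t→y is +5, e→k is +6, e→l is +7 — the shift increases by 1 each position. Letter i (0-indexed) is shifted by i+4, so successive shifts are 4, 5, 6, ….
Reversing it on kwgwp: k−4=g, w−5=r, g−6=a, w−7=p, p−8=h.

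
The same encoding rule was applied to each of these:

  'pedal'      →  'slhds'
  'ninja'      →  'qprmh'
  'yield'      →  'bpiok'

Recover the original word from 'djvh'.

A repeating key of period 3 is used — shifts +3, +7, +4 over and over.
Decoding djvh: d−3=a, j−7=c, v−4=r, h−3=e.

acre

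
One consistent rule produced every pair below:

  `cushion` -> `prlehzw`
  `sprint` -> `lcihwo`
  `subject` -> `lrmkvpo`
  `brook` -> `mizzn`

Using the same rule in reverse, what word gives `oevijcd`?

therapy

Each letter's alphabet position (a=0..z=25) is mapped through 3·x+9 mod 26 — an affine cipher.
Decoding oevijcd: o(14)→9·(14−9)≡19=t; e(4)→9·(4−9)≡7=h; v(21)→9·(21−9)≡4=e; i(8)→9·(8−9)≡17=r; j(9)→9·(9−9)≡0=a; c(2)→9·(2−9)≡15=p; d(3)→9·(3−9)≡24=y (all mod 26).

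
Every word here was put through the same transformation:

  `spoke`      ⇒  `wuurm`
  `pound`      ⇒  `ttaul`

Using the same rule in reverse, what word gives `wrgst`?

In spoke: s→w is +4, p→u is +5, o→u is +6, k→r is +7 — the shift increases by 1 each position. Letter i (0-indexed) is shifted by i+4, so successive shifts are 4, 5, 6, ….
Undoing it on wrgst: w−4=s, r−5=m, g−6=a, s−7=l, t−8=l.

small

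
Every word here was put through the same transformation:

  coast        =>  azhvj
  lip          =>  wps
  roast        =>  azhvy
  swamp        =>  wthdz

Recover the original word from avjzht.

The output letters match the input read backwards, each shifted +7: coast reversed is tsaoc. The word is reversed, then every letter is shifted forward by 7.
Reversing it on avjzht: shift back: a−7=t, v−7=o, j−7=c, z−7=s, h−7=a, t−7=m → tocsam; then reverse → mascot.

mascot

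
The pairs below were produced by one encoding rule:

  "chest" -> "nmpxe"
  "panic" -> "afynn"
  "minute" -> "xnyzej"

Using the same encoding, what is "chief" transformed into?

Shifts by position in chest: pos 0: c→n (+11), pos 1: h→m (+5), pos 2: e→p (+11), pos 3: s→x (+5) — repeating every 2. The shifts repeat in a cycle of length 2: positions 0,1,… shift by +11, +5, then the pattern repeats.
For chief: c+11=n, h+5=m, i+11=t, e+5=j, f+11=q.

nmtjq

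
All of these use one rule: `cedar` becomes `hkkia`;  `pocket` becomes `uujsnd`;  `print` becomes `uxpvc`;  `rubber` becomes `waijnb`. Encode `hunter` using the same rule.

maubnb

Each letter shifts forward by (position + 5), i.e. 5, 6, 7, … — the shift grows by one for each successive letter.
For hunter: h+5=m, u+6=a, n+7=u, t+8=b, e+9=n, r+10=b.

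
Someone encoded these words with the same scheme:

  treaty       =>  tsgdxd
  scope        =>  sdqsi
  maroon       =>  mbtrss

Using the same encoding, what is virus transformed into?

In treaty: t→t is +0, r→s is +1, e→g is +2, a→d is +3 — the shift increases by 1 each position. The shift increases by 1 at each position, starting from +0: 0, 1, 2, ….
On virus: v+0=v, i+1=j, r+2=t, u+3=x, s+4=w.

vjtxw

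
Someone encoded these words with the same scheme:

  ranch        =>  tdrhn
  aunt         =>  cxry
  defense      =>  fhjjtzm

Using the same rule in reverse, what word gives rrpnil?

In ranch: r→t is +2, a→d is +3, n→r is +4, c→h is +5 — the shift increases by 1 each position. Letter i (0-indexed) is shifted by i+2, so successive shifts are 2, 3, 4, ….
Decoding rrpnil: r−2=p, r−3=o, p−4=l, n−5=i, i−6=c, l−7=e.

police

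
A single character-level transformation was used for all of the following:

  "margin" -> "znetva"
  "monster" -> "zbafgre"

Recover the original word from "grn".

tea

Compare letters: m→z is +13, a→n is +13, r→e is +13 — a constant shift. This is a Caesar cipher with shift 13.
Decoding grn: g−13=t, r−13=e, n−13=a.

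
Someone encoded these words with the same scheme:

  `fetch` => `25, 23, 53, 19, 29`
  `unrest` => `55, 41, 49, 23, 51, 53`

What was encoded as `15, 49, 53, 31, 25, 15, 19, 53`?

f(#6)→25 and e(#5)→23: differences scale by 2, so n = 2·pos + 13. Each letter becomes 2×(its alphabet position, a=1..z=26) + 13.
Undoing it on 15, 49, 53, 31, 25, 15, 19, 53: 15→(15−13)÷2=1=a, 49→(49−13)÷2=18=r, 53→(53−13)÷2=20=t, 31→(31−13)÷2=9=i, 25→(25−13)÷2=6=f, 15→(15−13)÷2=1=a, 19→(19−13)÷2=3=c, 53→(53−13)÷2=20=t.

artifact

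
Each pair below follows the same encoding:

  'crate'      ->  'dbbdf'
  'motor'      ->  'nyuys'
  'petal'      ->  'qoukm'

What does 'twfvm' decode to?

smell

Shifts by position in crate: pos 0: c→d (+1), pos 1: r→b (+10), pos 2: a→b (+1), pos 3: t→d (+10) — repeating every 2. The shifts repeat in a cycle of length 2: positions 0,1,… shift by +1, +10, then the pattern repeats.
Reversing it on twfvm: t−1=s, w−10=m, f−1=e, v−10=l, m−1=l.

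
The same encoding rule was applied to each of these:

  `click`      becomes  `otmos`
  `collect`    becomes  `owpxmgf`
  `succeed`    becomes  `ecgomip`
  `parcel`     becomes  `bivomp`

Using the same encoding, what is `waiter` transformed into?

Shifts by position in click: pos 0: c→o (+12), pos 1: l→t (+8), pos 2: i→m (+4), pos 3: c→o (+12), pos 4: k→s (+8) — repeating every 3. A repeating key of period 3 is used — shifts +12, +8, +4 over and over.
Applying it to waiter: w+12=i, a+8=i, i+4=m, t+12=f, e+8=m, r+4=v.

iimfmv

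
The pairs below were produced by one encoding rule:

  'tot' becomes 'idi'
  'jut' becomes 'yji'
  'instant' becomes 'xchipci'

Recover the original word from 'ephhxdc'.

Compare letters: t→i is +15, o→d is +15, t→i is +15 — a constant shift. Each letter is shifted forward by 15 in the alphabet (a Caesar shift of +15).
Decoding ephhxdc: e−15=p, p−15=a, h−15=s, h−15=s, x−15=i, d−15=o, c−15=n.

passion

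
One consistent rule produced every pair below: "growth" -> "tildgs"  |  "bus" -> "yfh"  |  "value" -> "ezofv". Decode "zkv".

ape

Each letter is replaced by its mirror in the alphabet: a↔z, b↔y, c↔x, and so on (the Atbash cipher).
Reversing it on zkv: z↔a, k↔p, v↔e.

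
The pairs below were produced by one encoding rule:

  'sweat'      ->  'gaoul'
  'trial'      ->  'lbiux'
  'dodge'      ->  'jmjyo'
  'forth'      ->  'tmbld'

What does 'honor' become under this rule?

s(18)→g(6) and w(22)→a(0) fit y≡5x+20 (mod 26); the inverse of 5 mod 26 is 21. Treating letters as 0–25, the rule is x ↦ 5x + 20 (mod 26).
Applying it to honor: h(7)→5·7+20≡3=d; o(14)→5·14+20≡12=m; n(13)→5·13+20≡7=h; o(14)→5·14+20≡12=m; r(17)→5·17+20≡1=b (all mod 26).

dmhmb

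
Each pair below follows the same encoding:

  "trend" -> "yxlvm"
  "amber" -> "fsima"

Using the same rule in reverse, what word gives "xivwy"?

In trend: t→y is +5, r→x is +6, e→l is +7, n→v is +8 — the shift increases by 1 each position. Each letter shifts forward by (position + 5), i.e. 5, 6, 7, … — the shift grows by one for each successive letter.
Undoing it on xivwy: x−5=s, i−6=c, v−7=o, w−8=o, y−9=p.

scoop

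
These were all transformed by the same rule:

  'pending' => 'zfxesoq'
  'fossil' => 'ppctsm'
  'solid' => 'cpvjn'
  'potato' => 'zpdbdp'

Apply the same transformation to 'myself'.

wzcfvg

Shifts by position in pending: pos 0: p→z (+10), pos 1: e→f (+1), pos 2: n→x (+10), pos 3: d→e (+1) — repeating every 2. The shifts repeat in a cycle of length 2: positions 0,1,… shift by +10, +1, then the pattern repeats.
On myself: m+10=w, y+1=z, s+10=c, e+1=f, l+10=v, f+1=g.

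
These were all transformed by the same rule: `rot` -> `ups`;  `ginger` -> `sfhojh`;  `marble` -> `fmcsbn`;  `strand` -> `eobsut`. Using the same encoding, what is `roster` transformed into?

The output letters match the input read backwards, each shifted +1: rot reversed is tor. Read the word backwards and shift each letter +1.
On roster: reverse → retsor; then shift: r+1=s, e+1=f, t+1=u, s+1=t, o+1=p, r+1=s.

sfutps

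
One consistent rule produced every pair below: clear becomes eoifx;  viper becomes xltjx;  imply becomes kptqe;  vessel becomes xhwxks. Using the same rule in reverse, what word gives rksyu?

In clear: c→e is +2, l→o is +3, e→i is +4, a→f is +5 — the shift increases by 1 each position. Letter i (0-indexed) is shifted by i+2, so successive shifts are 2, 3, 4, ….
Undoing it on rksyu: r−2=p, k−3=h, s−4=o, y−5=t, u−6=o.

photo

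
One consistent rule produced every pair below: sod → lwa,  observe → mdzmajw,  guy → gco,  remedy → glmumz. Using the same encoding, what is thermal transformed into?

tiuzmpb

The output letters match the input read backwards, each shifted +8: sod reversed is dos. Read the word backwards and shift each letter +8.
On thermal: reverse → lamreht; then shift: l+8=t, a+8=i, m+8=u, r+8=z, e+8=m, h+8=p, t+8=b.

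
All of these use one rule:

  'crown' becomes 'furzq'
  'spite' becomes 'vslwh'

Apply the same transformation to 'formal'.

irupdo

Compare letters: c→f is +3, r→u is +3, o→r is +3 — a constant shift. This is a Caesar cipher with shift 3.
For formal: f+3=i, o+3=r, r+3=u, m+3=p, a+3=d, l+3=o.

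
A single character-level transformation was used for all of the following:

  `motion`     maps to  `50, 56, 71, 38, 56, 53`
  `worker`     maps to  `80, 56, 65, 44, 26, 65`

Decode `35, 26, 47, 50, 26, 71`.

m(#13)→50 and o(#15)→56: differences scale by 3, so n = 3·pos + 11. The formula is n = 3×(alphabet index, a=1) + 11.
Decoding 35, 26, 47, 50, 26, 71: 35→(35−11)÷3=8=h, 26→(26−11)÷3=5=e, 47→(47−11)÷3=12=l, 50→(50−11)÷3=13=m, 26→(26−11)÷3=5=e, 71→(71−11)÷3=20=t.

helmet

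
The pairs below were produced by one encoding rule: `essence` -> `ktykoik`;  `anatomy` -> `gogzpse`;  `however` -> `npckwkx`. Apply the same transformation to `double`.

jpahmk

Shifts by position in essence: pos 0: e→k (+6), pos 1: s→t (+1), pos 2: s→y (+6), pos 3: e→k (+6), pos 4: n→o (+1), pos 5: c→i (+6) — repeating every 3. It's a Vigenère-style cipher with numeric key [6,1,6]: position i shifts by key[i mod 3].
For double: d+6=j, o+1=p, u+6=a, b+6=h, l+1=m, e+6=k.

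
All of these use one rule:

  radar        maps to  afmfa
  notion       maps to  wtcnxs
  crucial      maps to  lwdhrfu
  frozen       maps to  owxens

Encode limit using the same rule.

unvnc

Shifts by position in radar: pos 0: r→a (+9), pos 1: a→f (+5), pos 2: d→m (+9), pos 3: a→f (+5) — repeating every 2. A repeating key of period 2 is used — shifts +9, +5 over and over.
Applying it to limit: l+9=u, i+5=n, m+9=v, i+5=n, t+9=c.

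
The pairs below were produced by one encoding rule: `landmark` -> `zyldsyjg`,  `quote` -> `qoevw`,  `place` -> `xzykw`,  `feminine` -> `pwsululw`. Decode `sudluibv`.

midnight

Each letter's alphabet position (a=0..z=25) is mapped through 19·x+24 mod 26 — an affine cipher.
Reversing it on sudluibv: s(18)→11·(18−24)≡12=m; u(20)→11·(20−24)≡8=i; d(3)→11·(3−24)≡3=d; l(11)→11·(11−24)≡13=n; u(20)→11·(20−24)≡8=i; i(8)→11·(8−24)≡6=g; b(1)→11·(1−24)≡7=h; v(21)→11·(21−24)≡19=t (all mod 26).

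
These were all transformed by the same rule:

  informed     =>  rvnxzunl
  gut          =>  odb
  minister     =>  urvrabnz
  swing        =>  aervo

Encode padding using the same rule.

xjllrvo

The shift depends on letter class: consonant n→v is +8, but vowel i→r is +9. Vowels shift forward by 9 and consonants shift forward by 8.
Applying it to padding: p(cons)+8=x, a(vowel)+9=j, d(cons)+8=l, d(cons)+8=l, i(vowel)+9=r, n(cons)+8=v, g(cons)+8=o.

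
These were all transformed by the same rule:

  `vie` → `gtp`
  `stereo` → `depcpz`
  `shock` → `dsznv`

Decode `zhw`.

owl

Compare letters: v→g is +11, i→t is +11, e→p is +11 — a constant shift. It's a constant shift of +11 (ROT11).
Reversing it on zhw: z−11=o, h−11=w, w−11=l.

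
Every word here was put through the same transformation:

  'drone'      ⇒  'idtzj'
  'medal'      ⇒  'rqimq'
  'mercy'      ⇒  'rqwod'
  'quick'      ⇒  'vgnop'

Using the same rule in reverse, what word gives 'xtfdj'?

Shifts by position in drone: pos 0: d→i (+5), pos 1: r→d (+12), pos 2: o→t (+5), pos 3: n→z (+12) — repeating every 2. The shifts repeat in a cycle of length 2: positions 0,1,… shift by +5, +12, then the pattern repeats.
Decoding xtfdj: x−5=s, t−12=h, f−5=a, d−12=r, j−5=e.

share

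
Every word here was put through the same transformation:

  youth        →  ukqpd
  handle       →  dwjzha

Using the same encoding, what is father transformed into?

bwpdan

Each letter is shifted forward by 22 in the alphabet (a Caesar shift of +22).
Applying it to father: f+22=b, a+22=w, t+22=p, h+22=d, e+22=a, r+22=n.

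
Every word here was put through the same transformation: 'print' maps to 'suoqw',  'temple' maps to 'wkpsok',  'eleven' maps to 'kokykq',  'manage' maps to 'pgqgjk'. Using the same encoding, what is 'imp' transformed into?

Two shifts are in play — +6 for a/e/i/o/u, +3 for every other letter.
For imp: i(vowel)+6=o, m(cons)+3=p, p(cons)+3=s.

ops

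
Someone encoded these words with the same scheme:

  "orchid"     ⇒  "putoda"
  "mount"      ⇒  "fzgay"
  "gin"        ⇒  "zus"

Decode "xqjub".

pixel

The word is reversed, then every letter is shifted forward by 12.
Reversing it on xqjub: shift back: x−12=l, q−12=e, j−12=x, u−12=i, b−12=p → lexip; then reverse → pixel.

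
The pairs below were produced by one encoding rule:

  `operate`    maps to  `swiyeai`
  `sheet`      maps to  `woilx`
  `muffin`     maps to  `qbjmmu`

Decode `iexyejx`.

Shifts by position in operate: pos 0: o→s (+4), pos 1: p→w (+7), pos 2: e→i (+4), pos 3: r→y (+7) — repeating every 2. It's a Vigenère-style cipher with numeric key [4,7]: position i shifts by key[i mod 2].
Reversing it on iexyejx: i−4=e, e−7=x, x−4=t, y−7=r, e−4=a, j−7=c, x−4=t.

extract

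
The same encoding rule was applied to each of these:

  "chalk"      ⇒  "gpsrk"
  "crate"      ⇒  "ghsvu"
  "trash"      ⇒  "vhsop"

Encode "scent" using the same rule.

Each letter's alphabet position (a=0..z=25) is mapped through 7·x+18 mod 26 — an affine cipher.
On scent: s(18)→7·18+18≡14=o; c(2)→7·2+18≡6=g; e(4)→7·4+18≡20=u; n(13)→7·13+18≡5=f; t(19)→7·19+18≡21=v (all mod 26).

ogufv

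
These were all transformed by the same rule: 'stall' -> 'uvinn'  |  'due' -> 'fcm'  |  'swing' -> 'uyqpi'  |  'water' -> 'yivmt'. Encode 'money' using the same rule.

The shift depends on letter class: consonant s→u is +2, but vowel a→i is +8. Two shifts are in play — +8 for a/e/i/o/u, +2 for every other letter.
Applying it to money: m(cons)+2=o, o(vowel)+8=w, n(cons)+2=p, e(vowel)+8=m, y(cons)+2=a.

owpma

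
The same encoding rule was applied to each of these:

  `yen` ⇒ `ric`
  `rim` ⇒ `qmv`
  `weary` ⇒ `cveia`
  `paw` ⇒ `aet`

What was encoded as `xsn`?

jot

The output letters match the input read backwards, each shifted +4: yen reversed is ney. Read the word backwards and shift each letter +4.
Reversing it on xsn: shift back: x−4=t, s−4=o, n−4=j → toj; then reverse → jot.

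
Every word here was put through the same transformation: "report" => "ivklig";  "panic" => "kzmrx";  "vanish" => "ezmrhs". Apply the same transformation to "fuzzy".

Each pair mirrors across the alphabet (r↔i, e↔v, p↔k): positions sum to 25. This is the alphabet-reversal cipher (Atbash): a becomes z, b becomes y, etc.
On fuzzy: f↔u, u↔f, z↔a, z↔a, y↔b.

ufaab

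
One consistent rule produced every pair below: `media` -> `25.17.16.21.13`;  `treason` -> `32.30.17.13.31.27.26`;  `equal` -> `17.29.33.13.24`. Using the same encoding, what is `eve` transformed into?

m is letter #13 and maps to 25: an offset of 12. The number is (letter's place in the alphabet, a=1) + 12.
On eve: e=5→17, v=22→34, e=5→17.

17.34.17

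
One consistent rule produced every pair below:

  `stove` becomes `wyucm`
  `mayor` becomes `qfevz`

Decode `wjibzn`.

secure

In stove: s→w is +4, t→y is +5, o→u is +6, v→c is +7 — the shift increases by 1 each position. Letter i (0-indexed) is shifted by i+4, so successive shifts are 4, 5, 6, ….
Decoding wjibzn: w−4=s, j−5=e, i−6=c, b−7=u, z−8=r, n−9=e.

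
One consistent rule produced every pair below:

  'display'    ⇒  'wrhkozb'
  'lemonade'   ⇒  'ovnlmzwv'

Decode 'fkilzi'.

uproar

Each pair mirrors across the alphabet (d↔w, i↔r, s↔h): positions sum to 25. Each letter is replaced by its mirror in the alphabet: a↔z, b↔y, c↔x, and so on (the Atbash cipher).
Decoding fkilzi: f↔u, k↔p, i↔r, l↔o, z↔a, i↔r.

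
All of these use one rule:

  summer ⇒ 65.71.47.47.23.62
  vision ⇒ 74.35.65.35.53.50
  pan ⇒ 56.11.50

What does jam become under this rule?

s(#19)→65 and u(#21)→71: differences scale by 3, so n = 3·pos + 8. With a=1..z=26, the number is 3·pos + 8.
Applying it to jam: j=10→38, a=1→11, m=13→47.

38.11.47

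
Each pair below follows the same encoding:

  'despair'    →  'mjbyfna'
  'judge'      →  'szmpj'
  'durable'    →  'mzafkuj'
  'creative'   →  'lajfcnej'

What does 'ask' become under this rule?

The shift depends on letter class: consonant d→m is +9, but vowel e→j is +5. The rule splits by letter class: vowels +5, consonants +9.
Applying it to ask: a(vowel)+5=f, s(cons)+9=b, k(cons)+9=t.

fbt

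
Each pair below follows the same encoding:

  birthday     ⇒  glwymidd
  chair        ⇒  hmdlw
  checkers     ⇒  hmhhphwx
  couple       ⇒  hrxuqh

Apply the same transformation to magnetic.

The shift depends on letter class: consonant b→g is +5, but vowel i→l is +3. Vowels shift forward by 3 and consonants shift forward by 5.
Applying it to magnetic: m(cons)+5=r, a(vowel)+3=d, g(cons)+5=l, n(cons)+5=s, e(vowel)+3=h, t(cons)+5=y, i(vowel)+3=l, c(cons)+5=h.

rdlshylh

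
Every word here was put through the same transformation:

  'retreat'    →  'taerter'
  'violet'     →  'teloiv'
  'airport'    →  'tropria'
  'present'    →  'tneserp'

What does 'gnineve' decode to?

evening

The output letters match the input read backwards: retreat reversed is taerter. It's just the letters in reverse order.
Undoing it on gnineve: then reverse → evening.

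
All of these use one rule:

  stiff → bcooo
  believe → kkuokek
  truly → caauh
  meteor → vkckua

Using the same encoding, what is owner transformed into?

The rule splits by letter class: vowels +6, consonants +9.
Applying it to owner: o(vowel)+6=u, w(cons)+9=f, n(cons)+9=w, e(vowel)+6=k, r(cons)+9=a.

ufwka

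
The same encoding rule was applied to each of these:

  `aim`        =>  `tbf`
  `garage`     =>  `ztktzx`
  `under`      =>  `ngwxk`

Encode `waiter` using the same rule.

Compare letters: a→t is +19, i→b is +19, m→f is +19 — a constant shift. Every letter moves 19 places later in the alphabet, wrapping around z→a.
Applying it to waiter: w+19=p, a+19=t, i+19=b, t+19=m, e+19=x, r+19=k.

ptbmxk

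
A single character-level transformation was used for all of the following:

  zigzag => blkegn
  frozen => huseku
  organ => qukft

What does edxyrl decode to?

In zigzag: z→b is +2, i→l is +3, g→k is +4, z→e is +5 — the shift increases by 1 each position. Each letter shifts forward by (position + 2), i.e. 2, 3, 4, … — the shift grows by one for each successive letter.
Reversing it on edxyrl: e−2=c, d−3=a, x−4=t, y−5=t, r−6=l, l−7=e.

cattle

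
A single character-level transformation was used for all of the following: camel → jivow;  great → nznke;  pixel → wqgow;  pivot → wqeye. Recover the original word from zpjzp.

shape

Letter i (0-indexed) is shifted by i+7, so successive shifts are 7, 8, 9, ….
Reversing it on zpjzp: z−7=s, p−8=h, j−9=a, z−10=p, p−11=e.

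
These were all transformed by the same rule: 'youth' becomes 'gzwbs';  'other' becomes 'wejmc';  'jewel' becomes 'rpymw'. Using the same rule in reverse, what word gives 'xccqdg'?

It's a Vigenère-style cipher with numeric key [8,11,2]: position i shifts by key[i mod 3].
Undoing it on xccqdg: x−8=p, c−11=r, c−2=a, q−8=i, d−11=s, g−2=e.

praise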